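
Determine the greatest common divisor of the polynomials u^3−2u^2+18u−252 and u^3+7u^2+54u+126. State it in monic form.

Repeated division with remainder:
  u^3−2u^2+18u−252 = (u^3+7u^2+54u+126) + (−9u^2−36u−378)
  u^3+7u^2+54u+126 = (−(1/9)u−1/3)(−9u^2−36u−378) + (0)
Last nonzero remainder: −9u^2−36u−378. Dividing through by −9 gives the monic gcd u^2+4u+42.

u^2+4u+42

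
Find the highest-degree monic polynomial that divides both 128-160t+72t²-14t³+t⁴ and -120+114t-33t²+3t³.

8-6t+t²

By polynomial division,
  t⁴-14t³+72t²-160t+128 = ((1/3)t-1)(3t³-33t²+114t-120) + (t²-6t+8)
  3t³-33t²+114t-120 = (3t-15)(t²-6t+8) + (0)
The last nonzero remainder t²-6t+8 is already monic.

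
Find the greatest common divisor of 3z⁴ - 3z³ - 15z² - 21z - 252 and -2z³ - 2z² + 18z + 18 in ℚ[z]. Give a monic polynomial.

z + 3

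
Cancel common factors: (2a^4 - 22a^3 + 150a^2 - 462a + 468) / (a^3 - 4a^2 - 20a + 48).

Repeated division with remainder:
  2a^4 - 22a^3 + 150a^2 - 462a + 468 = (2a - 14)(a^3 - 4a^2 - 20a + 48) + (134a^2 - 838a + 1140)
  a^3 - 4a^2 - 20a + 48 = ((1/134)a + 151/8978)(134a^2 - 838a + 1140) + (-(64701/4489)a + 129402/4489)
  134a^2 - 838a + 1140 = (-(601526/64701)a + 852910/21567)(-(64701/4489)a + 129402/4489) + (0)
Last nonzero remainder: -(64701/4489)a + 129402/4489. Dividing through by -64701/4489 gives the monic gcd a - 2.
Cancel a - 2 from numerator and denominator to get the reduced form.

(2a^3 - 18a^2 + 114a - 234)/(a^2 - 2a - 24)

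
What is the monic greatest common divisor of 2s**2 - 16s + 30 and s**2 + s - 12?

s - 3

By polynomial division,
  2s**2 - 16s + 30 = (2)(s**2 + s - 12) + (-18s + 54)
  s**2 + s - 12 = (-(1/18)s - 2/9)(-18s + 54) + (0)
Last nonzero remainder: -18s + 54. Dividing through by -18 gives the monic gcd s - 3.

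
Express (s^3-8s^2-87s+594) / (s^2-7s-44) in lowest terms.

(s^2+3s-54)/(s+4)

Euclidean algorithm in ℚ[s]:
  s^3-8s^2-87s+594 = (s-1)(s^2-7s-44) + (-50s+550)
  s^2-7s-44 = (-(1/50)s-2/25)(-50s+550) + (0)
Last nonzero remainder: -50s+550. Dividing through by -50 gives the monic gcd s-11.
Cancel s-11 from numerator and denominator to get the reduced form.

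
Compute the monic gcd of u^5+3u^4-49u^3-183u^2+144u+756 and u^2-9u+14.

u^2-9u+14

Apply the Euclidean algorithm:
  u^5+3u^4-49u^3-183u^2+144u+756 = (u^3+12u^2+45u+54)(u^2-9u+14) + (0)
The last nonzero remainder u^2-9u+14 is already monic.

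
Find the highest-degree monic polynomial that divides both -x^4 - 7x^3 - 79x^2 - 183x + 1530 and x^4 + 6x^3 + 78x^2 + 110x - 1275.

x^3 + x^2 + 73x - 255

By polynomial division,
  -x^4 - 7x^3 - 79x^2 - 183x + 1530 = (-1)(x^4 + 6x^3 + 78x^2 + 110x - 1275) + (-x^3 - x^2 - 73x + 255)
  x^4 + 6x^3 + 78x^2 + 110x - 1275 = (-x - 5)(-x^3 - x^2 - 73x + 255) + (0)
Last nonzero remainder: -x^3 - x^2 - 73x + 255. Dividing through by -1 gives the monic gcd x^3 + x^2 + 73x - 255.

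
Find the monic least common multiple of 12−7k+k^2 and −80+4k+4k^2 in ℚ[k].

60−23k−2k^2+k^3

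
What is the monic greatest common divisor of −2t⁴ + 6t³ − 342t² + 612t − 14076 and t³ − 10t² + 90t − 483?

t² − 3t + 69

Apply the Euclidean algorithm:
  −2t⁴ + 6t³ − 342t² + 612t − 14076 = (−2t − 14)(t³ − 10t² + 90t − 483) + (−302t² + 906t − 20838)
  t³ − 10t² + 90t − 483 = (−(1/302)t + 7/302)(−302t² + 906t − 20838) + (0)
Last nonzero remainder: −302t² + 906t − 20838. Dividing through by −302 gives the monic gcd t² − 3t + 69.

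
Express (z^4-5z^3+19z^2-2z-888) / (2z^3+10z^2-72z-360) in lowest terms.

(z^3+z^2+25z+148)/(2z^2+22z+60)

Apply the Euclidean algorithm:
  z^4-5z^3+19z^2-2z-888 = ((1/2)z-5)(2z^3+10z^2-72z-360) + (105z^2-182z-2688)
  2z^3+10z^2-72z-360 = ((2/105)z+202/1575)(105z^2-182z-2688) + ((572/225)z-1144/75)
  105z^2-182z-2688 = ((23625/572)z+25200/143)((572/225)z-1144/75) + (0)
Last nonzero remainder: (572/225)z-1144/75. Dividing through by 572/225 gives the monic gcd z-6.
Cancel z-6 from numerator and denominator to get the reduced form.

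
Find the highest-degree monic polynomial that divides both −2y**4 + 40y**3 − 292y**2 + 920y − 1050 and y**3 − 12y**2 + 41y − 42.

y**2 − 10y + 21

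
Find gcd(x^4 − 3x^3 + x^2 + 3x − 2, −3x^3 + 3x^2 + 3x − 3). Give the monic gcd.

Euclidean algorithm in ℚ[x]:
  x^4 − 3x^3 + x^2 + 3x − 2 = (−(1/3)x + 2/3)(−3x^3 + 3x^2 + 3x − 3) + (0)
Last nonzero remainder: −3x^3 + 3x^2 + 3x − 3. Dividing through by −3 gives the monic gcd x^3 − x^2 − x + 1.

x^3 − x^2 − x + 1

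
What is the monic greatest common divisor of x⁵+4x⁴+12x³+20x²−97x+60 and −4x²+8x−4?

By polynomial division,
  x⁵+4x⁴+12x³+20x²−97x+60 = (−(1/4)x³−(3/2)x²−(23/4)x−15)(−4x²+8x−4) + (0)
Last nonzero remainder: −4x²+8x−4. Dividing through by −4 gives the monic gcd x²−2x+1.

x²−2x+1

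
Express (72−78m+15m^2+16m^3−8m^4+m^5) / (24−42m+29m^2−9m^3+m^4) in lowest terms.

Repeated division with remainder:
  m^5−8m^4+16m^3+15m^2−78m+72 = (m+1)(m^4−9m^3+29m^2−42m+24) + (−4m^3+28m^2−60m+48)
  m^4−9m^3+29m^2−42m+24 = (−(1/4)m+1/2)(−4m^3+28m^2−60m+48) + (0)
Last nonzero remainder: −4m^3+28m^2−60m+48. Dividing through by −4 gives the monic gcd m^3−7m^2+15m−12.
Cancel m^3−7m^2+15m−12 from numerator and denominator to get the reduced form.

(−6−m+m^2)/(−2+m)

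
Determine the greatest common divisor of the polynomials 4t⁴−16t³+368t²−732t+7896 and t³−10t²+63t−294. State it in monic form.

t²−3t+42

Apply the Euclidean algorithm:
  4t⁴−16t³+368t²−732t+7896 = (4t+24)(t³−10t²+63t−294) + (356t²−1068t+14952)
  t³−10t²+63t−294 = ((1/356)t−7/356)(356t²−1068t+14952) + (0)
Last nonzero remainder: 356t²−1068t+14952. Dividing through by 356 gives the monic gcd t²−3t+42.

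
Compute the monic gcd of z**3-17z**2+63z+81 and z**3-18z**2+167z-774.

z-9

Repeated division with remainder:
  z**3-17z**2+63z+81 = (z**3-18z**2+167z-774) + (z**2-104z+855)
  z**3-18z**2+167z-774 = (z+86)(z**2-104z+855) + (8256z-74304)
  z**2-104z+855 = ((1/8256)z-95/8256)(8256z-74304) + (0)
Last nonzero remainder: 8256z-74304. Dividing through by 8256 gives the monic gcd z-9.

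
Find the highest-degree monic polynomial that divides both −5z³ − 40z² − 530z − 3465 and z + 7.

z + 7

Repeated division with remainder:
  −5z³ − 40z² − 530z − 3465 = (−5z² − 5z − 495)(z + 7) + (0)
The last nonzero remainder z + 7 is already monic.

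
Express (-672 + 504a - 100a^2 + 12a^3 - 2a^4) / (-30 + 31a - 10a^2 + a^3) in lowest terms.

(336 - 84a + 8a^2 - 2a^3)/(15 - 8a + a^2)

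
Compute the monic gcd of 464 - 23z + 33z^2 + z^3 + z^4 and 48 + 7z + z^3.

16 - 3z + z^2

By polynomial division,
  z^4 + z^3 + 33z^2 - 23z + 464 = (z + 1)(z^3 + 7z + 48) + (26z^2 - 78z + 416)
  z^3 + 7z + 48 = ((1/26)z + 3/26)(26z^2 - 78z + 416) + (0)
Last nonzero remainder: 26z^2 - 78z + 416. Dividing through by 26 gives the monic gcd z^2 - 3z + 16.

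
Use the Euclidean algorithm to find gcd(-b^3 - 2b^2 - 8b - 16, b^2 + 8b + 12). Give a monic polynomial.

b + 2

By polynomial division,
  -b^3 - 2b^2 - 8b - 16 = (-b + 6)(b^2 + 8b + 12) + (-44b - 88)
  b^2 + 8b + 12 = (-(1/44)b - 3/22)(-44b - 88) + (0)
Last nonzero remainder: -44b - 88. Dividing through by -44 gives the monic gcd b + 2.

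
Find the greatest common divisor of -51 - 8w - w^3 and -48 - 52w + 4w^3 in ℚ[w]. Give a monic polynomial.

Repeated division with remainder:
  -w^3 - 8w - 51 = (-1/4)(4w^3 - 52w - 48) + (-21w - 63)
  4w^3 - 52w - 48 = (-(4/21)w^2 + (4/7)w + 16/21)(-21w - 63) + (0)
Last nonzero remainder: -21w - 63. Dividing through by -21 gives the monic gcd w + 3.

3 + w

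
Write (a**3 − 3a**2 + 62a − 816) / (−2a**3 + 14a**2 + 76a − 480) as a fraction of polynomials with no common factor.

Repeated division with remainder:
  a**3 − 3a**2 + 62a − 816 = (−1/2)(−2a**3 + 14a**2 + 76a − 480) + (4a**2 + 100a − 1056)
  −2a**3 + 14a**2 + 76a − 480 = (−(1/2)a + 16)(4a**2 + 100a − 1056) + (−2052a + 16416)
  4a**2 + 100a − 1056 = (−(1/513)a − 11/171)(−2052a + 16416) + (0)
Last nonzero remainder: −2052a + 16416. Dividing through by −2052 gives the monic gcd a − 8.
Cancel a − 8 from numerator and denominator to get the reduced form.

(−a**2 − 5a − 102)/(2a**2 + 2a − 60)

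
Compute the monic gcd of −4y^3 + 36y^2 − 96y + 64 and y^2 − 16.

By polynomial division,
  −4y^3 + 36y^2 − 96y + 64 = (−4y + 36)(y^2 − 16) + (−160y + 640)
  y^2 − 16 = (−(1/160)y − 1/40)(−160y + 640) + (0)
Last nonzero remainder: −160y + 640. Dividing through by −160 gives the monic gcd y − 4.

y − 4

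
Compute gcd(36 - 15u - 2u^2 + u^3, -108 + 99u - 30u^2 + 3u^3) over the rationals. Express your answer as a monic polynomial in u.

9 - 6u + u^2

Apply the Euclidean algorithm:
  u^3 - 2u^2 - 15u + 36 = (1/3)(3u^3 - 30u^2 + 99u - 108) + (8u^2 - 48u + 72)
  3u^3 - 30u^2 + 99u - 108 = ((3/8)u - 3/2)(8u^2 - 48u + 72) + (0)
Last nonzero remainder: 8u^2 - 48u + 72. Dividing through by 8 gives the monic gcd u^2 - 6u + 9.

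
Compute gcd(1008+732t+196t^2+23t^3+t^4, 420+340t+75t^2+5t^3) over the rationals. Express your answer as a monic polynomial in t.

42+13t+t^2

Euclidean algorithm in ℚ[t]:
  t^4+23t^3+196t^2+732t+1008 = ((1/5)t+8/5)(5t^3+75t^2+340t+420) + (8t^2+104t+336)
  5t^3+75t^2+340t+420 = ((5/8)t+5/4)(8t^2+104t+336) + (0)
Last nonzero remainder: 8t^2+104t+336. Dividing through by 8 gives the monic gcd t^2+13t+42.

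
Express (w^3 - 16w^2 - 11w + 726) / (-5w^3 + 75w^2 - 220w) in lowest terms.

Apply the Euclidean algorithm:
  w^3 - 16w^2 - 11w + 726 = (-1/5)(-5w^3 + 75w^2 - 220w) + (-w^2 - 55w + 726)
  -5w^3 + 75w^2 - 220w = (5w - 350)(-w^2 - 55w + 726) + (-23100w + 254100)
  -w^2 - 55w + 726 = ((1/23100)w + 1/350)(-23100w + 254100) + (0)
Last nonzero remainder: -23100w + 254100. Dividing through by -23100 gives the monic gcd w - 11.
Cancel w - 11 from numerator and denominator to get the reduced form.

(-w^2 + 5w + 66)/(5w^2 - 20w)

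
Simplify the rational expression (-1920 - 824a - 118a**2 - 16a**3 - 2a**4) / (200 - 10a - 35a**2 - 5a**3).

(96 - 2a + 2a**2)/(-10 + 5a)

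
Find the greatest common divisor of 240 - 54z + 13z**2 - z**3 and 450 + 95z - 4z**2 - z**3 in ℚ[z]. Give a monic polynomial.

-10 + z

Apply the Euclidean algorithm:
  -z**3 + 13z**2 - 54z + 240 = (-z**3 - 4z**2 + 95z + 450) + (17z**2 - 149z - 210)
  -z**3 - 4z**2 + 95z + 450 = (-(1/17)z - 217/289)(17z**2 - 149z - 210) + (-(8448/289)z + 84480/289)
  17z**2 - 149z - 210 = (-(4913/8448)z - 2023/2816)(-(8448/289)z + 84480/289) + (0)
Last nonzero remainder: -(8448/289)z + 84480/289. Dividing through by -8448/289 gives the monic gcd z - 10.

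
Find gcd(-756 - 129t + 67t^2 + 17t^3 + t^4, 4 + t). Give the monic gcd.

4 + t

By polynomial division,
  t^4 + 17t^3 + 67t^2 - 129t - 756 = (t^3 + 13t^2 + 15t - 189)(t + 4) + (0)
The last nonzero remainder t + 4 is already monic.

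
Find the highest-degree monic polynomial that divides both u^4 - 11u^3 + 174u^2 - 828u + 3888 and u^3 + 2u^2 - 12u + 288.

u^2 - 6u + 36

By polynomial division,
  u^4 - 11u^3 + 174u^2 - 828u + 3888 = (u - 13)(u^3 + 2u^2 - 12u + 288) + (212u^2 - 1272u + 7632)
  u^3 + 2u^2 - 12u + 288 = ((1/212)u + 2/53)(212u^2 - 1272u + 7632) + (0)
Last nonzero remainder: 212u^2 - 1272u + 7632. Dividing through by 212 gives the monic gcd u^2 - 6u + 36.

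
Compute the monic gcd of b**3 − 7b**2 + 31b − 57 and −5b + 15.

Repeated division with remainder:
  b**3 − 7b**2 + 31b − 57 = (−(1/5)b**2 + (4/5)b − 19/5)(−5b + 15) + (0)
Last nonzero remainder: −5b + 15. Dividing through by −5 gives the monic gcd b − 3.

b − 3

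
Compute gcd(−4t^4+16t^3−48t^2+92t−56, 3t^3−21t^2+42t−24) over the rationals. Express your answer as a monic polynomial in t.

Euclidean algorithm in ℚ[t]:
  −4t^4+16t^3−48t^2+92t−56 = (−(4/3)t−4)(3t^3−21t^2+42t−24) + (−76t^2+228t−152)
  3t^3−21t^2+42t−24 = (−(3/76)t+3/19)(−76t^2+228t−152) + (0)
Last nonzero remainder: −76t^2+228t−152. Dividing through by −76 gives the monic gcd t^2−3t+2.

t^2−3t+2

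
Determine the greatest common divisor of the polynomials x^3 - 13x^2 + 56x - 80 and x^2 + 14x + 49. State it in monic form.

1

Apply the Euclidean algorithm:
  x^3 - 13x^2 + 56x - 80 = (x - 27)(x^2 + 14x + 49) + (385x + 1243)
  x^2 + 14x + 49 = ((1/385)x + 377/13475)(385x + 1243) + (17424/1225)
  385x + 1243 = ((42875/1584)x + 138425/1584)(17424/1225) + (0)
The last nonzero remainder is the constant 17424/1225, so the polynomials are coprime and gcd = 1.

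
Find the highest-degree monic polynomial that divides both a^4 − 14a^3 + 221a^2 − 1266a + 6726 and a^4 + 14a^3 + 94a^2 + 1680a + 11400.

Repeated division with remainder:
  a^4 − 14a^3 + 221a^2 − 1266a + 6726 = (a^4 + 14a^3 + 94a^2 + 1680a + 11400) + (−28a^3 + 127a^2 − 2946a − 4674)
  a^4 + 14a^3 + 94a^2 + 1680a + 11400 = (−(1/28)a − 519/784)(−28a^3 + 127a^2 − 2946a − 4674) + ((57121/784)a^2 − (171363/392)a + 3255897/392)
  −28a^3 + 127a^2 − 2946a − 4674 = (−(21952/57121)a − 32144/57121)((57121/784)a^2 − (171363/392)a + 3255897/392) + (0)
Last nonzero remainder: (57121/784)a^2 − (171363/392)a + 3255897/392. Dividing through by 57121/784 gives the monic gcd a^2 − 6a + 114.

a^2 − 6a + 114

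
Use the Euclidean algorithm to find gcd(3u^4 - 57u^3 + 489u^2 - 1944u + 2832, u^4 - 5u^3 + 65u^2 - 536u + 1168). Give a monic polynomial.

u^2 - 8u + 16

Euclidean algorithm in ℚ[u]:
  3u^4 - 57u^3 + 489u^2 - 1944u + 2832 = (3)(u^4 - 5u^3 + 65u^2 - 536u + 1168) + (-42u^3 + 294u^2 - 336u - 672)
  u^4 - 5u^3 + 65u^2 - 536u + 1168 = (-(1/42)u - 1/21)(-42u^3 + 294u^2 - 336u - 672) + (71u^2 - 568u + 1136)
  -42u^3 + 294u^2 - 336u - 672 = (-(42/71)u - 42/71)(71u^2 - 568u + 1136) + (0)
Last nonzero remainder: 71u^2 - 568u + 1136. Dividing through by 71 gives the monic gcd u^2 - 8u + 16.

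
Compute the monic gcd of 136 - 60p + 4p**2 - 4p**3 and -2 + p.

-2 + p

Apply the Euclidean algorithm:
  -4p**3 + 4p**2 - 60p + 136 = (-4p**2 - 4p - 68)(p - 2) + (0)
The last nonzero remainder p - 2 is already monic.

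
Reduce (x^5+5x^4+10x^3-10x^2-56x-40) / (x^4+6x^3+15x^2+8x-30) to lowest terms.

Euclidean algorithm in ℚ[x]:
  x^5+5x^4+10x^3-10x^2-56x-40 = (x-1)(x^4+6x^3+15x^2+8x-30) + (x^3-3x^2-18x-70)
  x^4+6x^3+15x^2+8x-30 = (x+9)(x^3-3x^2-18x-70) + (60x^2+240x+600)
  x^3-3x^2-18x-70 = ((1/60)x-7/60)(60x^2+240x+600) + (0)
Last nonzero remainder: 60x^2+240x+600. Dividing through by 60 gives the monic gcd x^2+4x+10.
Cancel x^2+4x+10 from numerator and denominator to get the reduced form.

(x^3+x^2-4x-4)/(x^2+2x-3)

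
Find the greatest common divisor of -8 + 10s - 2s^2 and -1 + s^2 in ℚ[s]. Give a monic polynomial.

Repeated division with remainder:
  -2s^2 + 10s - 8 = (-2)(s^2 - 1) + (10s - 10)
  s^2 - 1 = ((1/10)s + 1/10)(10s - 10) + (0)
Last nonzero remainder: 10s - 10. Dividing through by 10 gives the monic gcd s - 1.

-1 + s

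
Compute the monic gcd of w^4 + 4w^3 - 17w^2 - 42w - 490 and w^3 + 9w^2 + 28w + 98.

w^3 + 9w^2 + 28w + 98

Repeated division with remainder:
  w^4 + 4w^3 - 17w^2 - 42w - 490 = (w - 5)(w^3 + 9w^2 + 28w + 98) + (0)
The last nonzero remainder w^3 + 9w^2 + 28w + 98 is already monic.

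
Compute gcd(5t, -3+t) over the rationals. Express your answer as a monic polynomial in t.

By polynomial division,
  5t = (5)(t-3) + (15)
  t-3 = ((1/15)t-1/5)(15) + (0)
The last nonzero remainder is the constant 15, so the polynomials are coprime and gcd = 1.

1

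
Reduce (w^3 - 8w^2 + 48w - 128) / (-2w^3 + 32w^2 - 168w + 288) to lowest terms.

(-w^2 + 4w - 32)/(2w^2 - 24w + 72)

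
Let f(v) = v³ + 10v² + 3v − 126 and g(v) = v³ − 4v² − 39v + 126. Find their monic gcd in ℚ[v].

Repeated division with remainder:
  v³ + 10v² + 3v − 126 = (v³ − 4v² − 39v + 126) + (14v² + 42v − 252)
  v³ − 4v² − 39v + 126 = ((1/14)v − 1/2)(14v² + 42v − 252) + (0)
Last nonzero remainder: 14v² + 42v − 252. Dividing through by 14 gives the monic gcd v² + 3v − 18.

v² + 3v − 18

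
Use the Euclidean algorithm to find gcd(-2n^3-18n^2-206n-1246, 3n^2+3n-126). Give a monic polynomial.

Repeated division with remainder:
  -2n^3-18n^2-206n-1246 = (-(2/3)n-16/3)(3n^2+3n-126) + (-274n-1918)
  3n^2+3n-126 = (-(3/274)n+9/137)(-274n-1918) + (0)
Last nonzero remainder: -274n-1918. Dividing through by -274 gives the monic gcd n+7.

n+7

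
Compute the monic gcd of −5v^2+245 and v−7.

By polynomial division,
  −5v^2+245 = (−5v−35)(v−7) + (0)
The last nonzero remainder v−7 is already monic.

v−7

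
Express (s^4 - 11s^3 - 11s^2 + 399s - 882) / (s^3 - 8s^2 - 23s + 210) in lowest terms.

By polynomial division,
  s^4 - 11s^3 - 11s^2 + 399s - 882 = (s - 3)(s^3 - 8s^2 - 23s + 210) + (-12s^2 + 120s - 252)
  s^3 - 8s^2 - 23s + 210 = (-(1/12)s - 1/6)(-12s^2 + 120s - 252) + (-24s + 168)
  -12s^2 + 120s - 252 = ((1/2)s - 3/2)(-24s + 168) + (0)
Last nonzero remainder: -24s + 168. Dividing through by -24 gives the monic gcd s - 7.
Cancel s - 7 from numerator and denominator to get the reduced form.

(s^3 - 4s^2 - 39s + 126)/(s^2 - s - 30)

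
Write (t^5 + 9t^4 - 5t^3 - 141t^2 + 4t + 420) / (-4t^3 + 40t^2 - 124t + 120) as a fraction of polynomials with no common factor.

(-t^3 - 14t^2 - 59t - 70)/(4t - 20)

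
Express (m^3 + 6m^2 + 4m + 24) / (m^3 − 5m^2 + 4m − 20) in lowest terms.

Apply the Euclidean algorithm:
  m^3 + 6m^2 + 4m + 24 = (m^3 − 5m^2 + 4m − 20) + (11m^2 + 44)
  m^3 − 5m^2 + 4m − 20 = ((1/11)m − 5/11)(11m^2 + 44) + (0)
Last nonzero remainder: 11m^2 + 44. Dividing through by 11 gives the monic gcd m^2 + 4.
Cancel m^2 + 4 from numerator and denominator to get the reduced form.

(m + 6)/(m − 5)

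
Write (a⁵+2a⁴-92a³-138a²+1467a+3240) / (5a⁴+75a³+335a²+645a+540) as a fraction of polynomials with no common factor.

(a³-10a²+a+120)/(5a²+15a+20)

Euclidean algorithm in ℚ[a]:
  a⁵+2a⁴-92a³-138a²+1467a+3240 = ((1/5)a-13/5)(5a⁴+75a³+335a²+645a+540) + (36a³+604a²+3036a+4644)
  5a⁴+75a³+335a²+645a+540 = ((5/36)a-20/81)(36a³+604a²+3036a+4644) + ((5060/81)a²+(20240/27)a+5060/3)
  36a³+604a²+3036a+4644 = ((729/1265)a+3483/1265)((5060/81)a²+(20240/27)a+5060/3) + (0)
Last nonzero remainder: (5060/81)a²+(20240/27)a+5060/3. Dividing through by 5060/81 gives the monic gcd a²+12a+27.
Cancel a²+12a+27 from numerator and denominator to get the reduced form.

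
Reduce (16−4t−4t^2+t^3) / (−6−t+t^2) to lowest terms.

(8−6t+t^2)/(−3+t)

Apply the Euclidean algorithm:
  t^3−4t^2−4t+16 = (t−3)(t^2−t−6) + (−t−2)
  t^2−t−6 = (−t+3)(−t−2) + (0)
Last nonzero remainder: −t−2. Dividing through by −1 gives the monic gcd t+2.
Cancel t+2 from numerator and denominator to get the reduced form.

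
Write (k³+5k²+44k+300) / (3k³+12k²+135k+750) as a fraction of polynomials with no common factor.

(k+6)/(3k+15)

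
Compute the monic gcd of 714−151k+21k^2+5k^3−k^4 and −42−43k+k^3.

Euclidean algorithm in ℚ[k]:
  −k^4+5k^3+21k^2−151k+714 = (−k+5)(k^3−43k−42) + (−22k^2+22k+924)
  k^3−43k−42 = (−(1/22)k−1/22)(−22k^2+22k+924) + (0)
Last nonzero remainder: −22k^2+22k+924. Dividing through by −22 gives the monic gcd k^2−k−42.

−42−k+k^2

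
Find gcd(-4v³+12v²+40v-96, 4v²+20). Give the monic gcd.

Euclidean algorithm in ℚ[v]:
  -4v³+12v²+40v-96 = (-v+3)(4v²+20) + (60v-156)
  4v²+20 = ((1/15)v+13/75)(60v-156) + (1176/25)
  60v-156 = ((125/98)v-325/98)(1176/25) + (0)
The last nonzero remainder is the constant 1176/25, so the polynomials are coprime and gcd = 1.

1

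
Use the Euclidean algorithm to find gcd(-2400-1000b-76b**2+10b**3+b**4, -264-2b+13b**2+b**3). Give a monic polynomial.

6+b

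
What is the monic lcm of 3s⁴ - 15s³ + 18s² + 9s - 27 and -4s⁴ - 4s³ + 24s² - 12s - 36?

Euclidean algorithm in ℚ[s]:
  3s⁴ - 15s³ + 18s² + 9s - 27 = (-3/4)(-4s⁴ - 4s³ + 24s² - 12s - 36) + (-18s³ + 36s² - 54)
  -4s⁴ - 4s³ + 24s² - 12s - 36 = ((2/9)s + 2/3)(-18s³ + 36s² - 54) + (0)
Last nonzero remainder: -18s³ + 36s² - 54. Dividing through by -18 gives the monic gcd s³ - 2s² + 3.
Then lcm(f, g) = f·g / gcd(f, g); expanding and making the result monic gives the answer.

s⁵ - 2s⁴ - 9s³ + 21s² - 27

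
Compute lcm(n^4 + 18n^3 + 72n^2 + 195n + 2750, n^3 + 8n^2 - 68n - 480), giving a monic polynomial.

n^6 + 16n^5 - 12n^4 - 813n^3 - 1096n^2 - 14860n - 132000

Apply the Euclidean algorithm:
  n^4 + 18n^3 + 72n^2 + 195n + 2750 = (n + 10)(n^3 + 8n^2 - 68n - 480) + (60n^2 + 1355n + 7550)
  n^3 + 8n^2 - 68n - 480 = ((1/60)n - 35/144)(60n^2 + 1355n + 7550) + ((19513/144)n + 97565/72)
  60n^2 + 1355n + 7550 = ((8640/19513)n + 108720/19513)((19513/144)n + 97565/72) + (0)
Last nonzero remainder: (19513/144)n + 97565/72. Dividing through by 19513/144 gives the monic gcd n + 10.
Then lcm(f, g) = f·g / gcd(f, g); expanding and making the result monic gives the answer.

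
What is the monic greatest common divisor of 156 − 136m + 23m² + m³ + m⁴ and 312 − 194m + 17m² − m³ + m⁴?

−78 + 29m + 3m² + m³

By polynomial division,
  m⁴ + m³ + 23m² − 136m + 156 = (m⁴ − m³ + 17m² − 194m + 312) + (2m³ + 6m² + 58m − 156)
  m⁴ − m³ + 17m² − 194m + 312 = ((1/2)m − 2)(2m³ + 6m² + 58m − 156) + (0)
Last nonzero remainder: 2m³ + 6m² + 58m − 156. Dividing through by 2 gives the monic gcd m³ + 3m² + 29m − 78.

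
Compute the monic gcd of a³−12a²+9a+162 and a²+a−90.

a−9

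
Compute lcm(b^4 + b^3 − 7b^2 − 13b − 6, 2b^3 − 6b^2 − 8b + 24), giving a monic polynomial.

b^5 − b^4 − 9b^3 + b^2 + 20b + 12

Apply the Euclidean algorithm:
  b^4 + b^3 − 7b^2 − 13b − 6 = ((1/2)b + 2)(2b^3 − 6b^2 − 8b + 24) + (9b^2 − 9b − 54)
  2b^3 − 6b^2 − 8b + 24 = ((2/9)b − 4/9)(9b^2 − 9b − 54) + (0)
Last nonzero remainder: 9b^2 − 9b − 54. Dividing through by 9 gives the monic gcd b^2 − b − 6.
Then lcm(f, g) = f·g / gcd(f, g); expanding and making the result monic gives the answer.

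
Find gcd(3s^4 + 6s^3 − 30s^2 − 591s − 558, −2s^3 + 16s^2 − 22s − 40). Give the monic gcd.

Repeated division with remainder:
  3s^4 + 6s^3 − 30s^2 − 591s − 558 = (−(3/2)s − 15)(−2s^3 + 16s^2 − 22s − 40) + (177s^2 − 981s − 1158)
  −2s^3 + 16s^2 − 22s − 40 = (−(2/177)s + 290/10443)(177s^2 − 981s − 1158) + (−(27300/3481)s − 27300/3481)
  177s^2 − 981s − 1158 = (−(205379/9100)s + 671833/4550)(−(27300/3481)s − 27300/3481) + (0)
Last nonzero remainder: −(27300/3481)s − 27300/3481. Dividing through by −27300/3481 gives the monic gcd s + 1.

s + 1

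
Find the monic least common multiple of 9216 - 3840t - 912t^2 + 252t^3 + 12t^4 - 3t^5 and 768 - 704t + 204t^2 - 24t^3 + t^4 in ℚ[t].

Apply the Euclidean algorithm:
  -3t^5 + 12t^4 + 252t^3 - 912t^2 - 3840t + 9216 = (-3t - 60)(t^4 - 24t^3 + 204t^2 - 704t + 768) + (-576t^3 + 9216t^2 - 43776t + 55296)
  t^4 - 24t^3 + 204t^2 - 704t + 768 = (-(1/576)t + 1/72)(-576t^3 + 9216t^2 - 43776t + 55296) + (0)
Last nonzero remainder: -576t^3 + 9216t^2 - 43776t + 55296. Dividing through by -576 gives the monic gcd t^3 - 16t^2 + 76t - 96.
Then lcm(f, g) = f·g / gcd(f, g); expanding and making the result monic gives the answer.

24576 - 13312t - 1152t^2 + 976t^3 - 52t^4 - 12t^5 + t^6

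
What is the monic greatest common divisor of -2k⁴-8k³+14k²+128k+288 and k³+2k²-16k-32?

Euclidean algorithm in ℚ[k]:
  -2k⁴-8k³+14k²+128k+288 = (-2k-4)(k³+2k²-16k-32) + (-10k²+160)
  k³+2k²-16k-32 = (-(1/10)k-1/5)(-10k²+160) + (0)
Last nonzero remainder: -10k²+160. Dividing through by -10 gives the monic gcd k²-16.

k²-16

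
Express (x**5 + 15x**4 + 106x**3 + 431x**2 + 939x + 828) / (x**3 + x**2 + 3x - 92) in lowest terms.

(x**3 + 10x**2 + 33x + 36)/(x - 4)

Euclidean algorithm in ℚ[x]:
  x**5 + 15x**4 + 106x**3 + 431x**2 + 939x + 828 = (x**2 + 14x + 89)(x**3 + x**2 + 3x - 92) + (392x**2 + 1960x + 9016)
  x**3 + x**2 + 3x - 92 = ((1/392)x - 1/98)(392x**2 + 1960x + 9016) + (0)
Last nonzero remainder: 392x**2 + 1960x + 9016. Dividing through by 392 gives the monic gcd x**2 + 5x + 23.
Cancel x**2 + 5x + 23 from numerator and denominator to get the reduced form.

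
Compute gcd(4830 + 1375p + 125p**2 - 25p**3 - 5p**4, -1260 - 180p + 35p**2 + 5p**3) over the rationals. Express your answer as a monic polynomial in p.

6 + p

Repeated division with remainder:
  -5p**4 - 25p**3 + 125p**2 + 1375p + 4830 = (-p + 2)(5p**3 + 35p**2 - 180p - 1260) + (-125p**2 + 475p + 7350)
  5p**3 + 35p**2 - 180p - 1260 = (-(1/25)p - 54/125)(-125p**2 + 475p + 7350) + ((1596/5)p + 9576/5)
  -125p**2 + 475p + 7350 = (-(625/1596)p + 875/228)((1596/5)p + 9576/5) + (0)
Last nonzero remainder: (1596/5)p + 9576/5. Dividing through by 1596/5 gives the monic gcd p + 6.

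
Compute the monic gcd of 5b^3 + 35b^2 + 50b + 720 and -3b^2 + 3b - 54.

b^2 - b + 18

Apply the Euclidean algorithm:
  5b^3 + 35b^2 + 50b + 720 = (-(5/3)b - 40/3)(-3b^2 + 3b - 54) + (0)
Last nonzero remainder: -3b^2 + 3b - 54. Dividing through by -3 gives the monic gcd b^2 - b + 18.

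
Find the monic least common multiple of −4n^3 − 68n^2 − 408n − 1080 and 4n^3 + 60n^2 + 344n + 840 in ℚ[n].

n^4 + 24n^3 + 221n^2 + 984n + 1890

By polynomial division,
  −4n^3 − 68n^2 − 408n − 1080 = (−1)(4n^3 + 60n^2 + 344n + 840) + (−8n^2 − 64n − 240)
  4n^3 + 60n^2 + 344n + 840 = (−(1/2)n − 7/2)(−8n^2 − 64n − 240) + (0)
Last nonzero remainder: −8n^2 − 64n − 240. Dividing through by −8 gives the monic gcd n^2 + 8n + 30.
Then lcm(f, g) = f·g / gcd(f, g); expanding and making the result monic gives the answer.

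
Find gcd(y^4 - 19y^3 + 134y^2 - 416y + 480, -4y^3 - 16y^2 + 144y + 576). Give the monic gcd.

y - 6

Repeated division with remainder:
  y^4 - 19y^3 + 134y^2 - 416y + 480 = (-(1/4)y + 23/4)(-4y^3 - 16y^2 + 144y + 576) + (262y^2 - 1100y - 2832)
  -4y^3 - 16y^2 + 144y + 576 = (-(2/131)y - 2148/17161)(262y^2 - 1100y - 2832) + (-(633600/17161)y + 3801600/17161)
  262y^2 - 1100y - 2832 = (-(2248091/316800)y - 1012499/79200)(-(633600/17161)y + 3801600/17161) + (0)
Last nonzero remainder: -(633600/17161)y + 3801600/17161. Dividing through by -633600/17161 gives the monic gcd y - 6.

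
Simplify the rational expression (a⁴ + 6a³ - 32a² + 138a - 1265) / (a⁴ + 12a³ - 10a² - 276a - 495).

Apply the Euclidean algorithm:
  a⁴ + 6a³ - 32a² + 138a - 1265 = (a⁴ + 12a³ - 10a² - 276a - 495) + (-6a³ - 22a² + 414a - 770)
  a⁴ + 12a³ - 10a² - 276a - 495 = (-(1/6)a - 25/18)(-6a³ - 22a² + 414a - 770) + ((256/9)a² + (512/3)a - 14080/9)
  -6a³ - 22a² + 414a - 770 = (-(27/128)a + 63/128)((256/9)a² + (512/3)a - 14080/9) + (0)
Last nonzero remainder: (256/9)a² + (512/3)a - 14080/9. Dividing through by 256/9 gives the monic gcd a² + 6a - 55.
Cancel a² + 6a - 55 from numerator and denominator to get the reduced form.

(a² + 23)/(a² + 6a + 9)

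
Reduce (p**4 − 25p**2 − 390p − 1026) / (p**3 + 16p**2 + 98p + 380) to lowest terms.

By polynomial division,
  p**4 − 25p**2 − 390p − 1026 = (p − 16)(p**3 + 16p**2 + 98p + 380) + (133p**2 + 798p + 5054)
  p**3 + 16p**2 + 98p + 380 = ((1/133)p + 10/133)(133p**2 + 798p + 5054) + (0)
Last nonzero remainder: 133p**2 + 798p + 5054. Dividing through by 133 gives the monic gcd p**2 + 6p + 38.
Cancel p**2 + 6p + 38 from numerator and denominator to get the reduced form.

(p**2 − 6p − 27)/(p + 10)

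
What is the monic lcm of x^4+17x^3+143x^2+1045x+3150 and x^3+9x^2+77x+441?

x^5+24x^4+262x^3+2046x^2+10465x+22050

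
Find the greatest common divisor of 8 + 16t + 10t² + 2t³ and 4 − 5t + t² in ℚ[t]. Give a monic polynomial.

1

By polynomial division,
  2t³ + 10t² + 16t + 8 = (2t + 20)(t² − 5t + 4) + (108t − 72)
  t² − 5t + 4 = ((1/108)t − 13/324)(108t − 72) + (10/9)
  108t − 72 = ((486/5)t − 324/5)(10/9) + (0)
The last nonzero remainder is the constant 10/9, so the polynomials are coprime and gcd = 1.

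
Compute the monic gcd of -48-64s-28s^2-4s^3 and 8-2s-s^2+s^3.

2+s

Apply the Euclidean algorithm:
  -4s^3-28s^2-64s-48 = (-4)(s^3-s^2-2s+8) + (-32s^2-72s-16)
  s^3-s^2-2s+8 = (-(1/32)s+13/128)(-32s^2-72s-16) + ((77/16)s+77/8)
  -32s^2-72s-16 = (-(512/77)s-128/77)((77/16)s+77/8) + (0)
Last nonzero remainder: (77/16)s+77/8. Dividing through by 77/16 gives the monic gcd s+2.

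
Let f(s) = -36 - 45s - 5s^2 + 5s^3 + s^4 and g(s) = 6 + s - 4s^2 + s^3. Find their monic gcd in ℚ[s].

-3 - 2s + s^2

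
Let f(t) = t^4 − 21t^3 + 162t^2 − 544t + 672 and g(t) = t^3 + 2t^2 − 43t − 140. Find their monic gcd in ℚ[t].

t − 7

By polynomial division,
  t^4 − 21t^3 + 162t^2 − 544t + 672 = (t − 23)(t^3 + 2t^2 − 43t − 140) + (251t^2 − 1393t − 2548)
  t^3 + 2t^2 − 43t − 140 = ((1/251)t + 1895/63001)(251t^2 − 1393t − 2548) + ((570240/63001)t − 3991680/63001)
  251t^2 − 1393t − 2548 = ((15813251/570240)t + 5733091/142560)((570240/63001)t − 3991680/63001) + (0)
Last nonzero remainder: (570240/63001)t − 3991680/63001. Dividing through by 570240/63001 gives the monic gcd t − 7.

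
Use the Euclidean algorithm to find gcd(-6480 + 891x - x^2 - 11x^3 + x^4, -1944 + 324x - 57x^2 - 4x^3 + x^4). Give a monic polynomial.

-81 + x^2

Euclidean algorithm in ℚ[x]:
  x^4 - 11x^3 - x^2 + 891x - 6480 = (x^4 - 4x^3 - 57x^2 + 324x - 1944) + (-7x^3 + 56x^2 + 567x - 4536)
  x^4 - 4x^3 - 57x^2 + 324x - 1944 = (-(1/7)x - 4/7)(-7x^3 + 56x^2 + 567x - 4536) + (56x^2 - 4536)
  -7x^3 + 56x^2 + 567x - 4536 = (-(1/8)x + 1)(56x^2 - 4536) + (0)
Last nonzero remainder: 56x^2 - 4536. Dividing through by 56 gives the monic gcd x^2 - 81.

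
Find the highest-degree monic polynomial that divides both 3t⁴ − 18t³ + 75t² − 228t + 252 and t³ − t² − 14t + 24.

t² − 5t + 6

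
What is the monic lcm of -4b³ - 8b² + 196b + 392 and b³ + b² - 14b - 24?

b⁵ + b⁴ - 63b³ - 73b² + 686b + 1176

By polynomial division,
  -4b³ - 8b² + 196b + 392 = (-4)(b³ + b² - 14b - 24) + (-4b² + 140b + 296)
  b³ + b² - 14b - 24 = (-(1/4)b - 9)(-4b² + 140b + 296) + (1320b + 2640)
  -4b² + 140b + 296 = (-(1/330)b + 37/330)(1320b + 2640) + (0)
Last nonzero remainder: 1320b + 2640. Dividing through by 1320 gives the monic gcd b + 2.
Then lcm(f, g) = f·g / gcd(f, g); expanding and making the result monic gives the answer.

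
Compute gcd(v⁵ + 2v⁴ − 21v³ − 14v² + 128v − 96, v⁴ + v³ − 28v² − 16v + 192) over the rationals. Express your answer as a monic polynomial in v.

v³ + 5v² − 8v − 48

Euclidean algorithm in ℚ[v]:
  v⁵ + 2v⁴ − 21v³ − 14v² + 128v − 96 = (v + 1)(v⁴ + v³ − 28v² − 16v + 192) + (6v³ + 30v² − 48v − 288)
  v⁴ + v³ − 28v² − 16v + 192 = ((1/6)v − 2/3)(6v³ + 30v² − 48v − 288) + (0)
Last nonzero remainder: 6v³ + 30v² − 48v − 288. Dividing through by 6 gives the monic gcd v³ + 5v² − 8v − 48.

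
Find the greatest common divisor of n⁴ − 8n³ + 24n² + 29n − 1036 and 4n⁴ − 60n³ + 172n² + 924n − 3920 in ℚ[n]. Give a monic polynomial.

n² − 3n − 28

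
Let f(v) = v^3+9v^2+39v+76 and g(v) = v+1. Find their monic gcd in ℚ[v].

1

Apply the Euclidean algorithm:
  v^3+9v^2+39v+76 = (v^2+8v+31)(v+1) + (45)
  v+1 = ((1/45)v+1/45)(45) + (0)
The last nonzero remainder is the constant 45, so the polynomials are coprime and gcd = 1.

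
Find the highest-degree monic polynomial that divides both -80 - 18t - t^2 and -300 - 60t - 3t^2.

Apply the Euclidean algorithm:
  -t^2 - 18t - 80 = (1/3)(-3t^2 - 60t - 300) + (2t + 20)
  -3t^2 - 60t - 300 = (-(3/2)t - 15)(2t + 20) + (0)
Last nonzero remainder: 2t + 20. Dividing through by 2 gives the monic gcd t + 10.

10 + t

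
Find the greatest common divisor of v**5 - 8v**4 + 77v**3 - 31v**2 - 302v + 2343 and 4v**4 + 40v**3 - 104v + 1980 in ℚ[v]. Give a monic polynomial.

By polynomial division,
  v**5 - 8v**4 + 77v**3 - 31v**2 - 302v + 2343 = ((1/4)v - 9/2)(4v**4 + 40v**3 - 104v + 1980) + (257v**3 - 5v**2 - 1265v + 11253)
  4v**4 + 40v**3 - 104v + 1980 = ((4/257)v + 10300/66049)(257v**3 - 5v**2 - 1265v + 11253) + ((1351920/66049)v**2 - (5407680/66049)v + 14871120/66049)
  257v**3 - 5v**2 - 1265v + 11253 = ((16974593/1351920)v + 22522709/450640)((1351920/66049)v**2 - (5407680/66049)v + 14871120/66049) + (0)
Last nonzero remainder: (1351920/66049)v**2 - (5407680/66049)v + 14871120/66049. Dividing through by 1351920/66049 gives the monic gcd v**2 - 4v + 11.

v**2 - 4v + 11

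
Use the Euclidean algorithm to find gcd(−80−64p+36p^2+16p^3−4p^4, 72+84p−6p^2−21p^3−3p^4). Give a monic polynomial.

Euclidean algorithm in ℚ[p]:
  −4p^4+16p^3+36p^2−64p−80 = (4/3)(−3p^4−21p^3−6p^2+84p+72) + (44p^3+44p^2−176p−176)
  −3p^4−21p^3−6p^2+84p+72 = (−(3/44)p−9/22)(44p^3+44p^2−176p−176) + (0)
Last nonzero remainder: 44p^3+44p^2−176p−176. Dividing through by 44 gives the monic gcd p^3+p^2−4p−4.

−4−4p+p^2+p^3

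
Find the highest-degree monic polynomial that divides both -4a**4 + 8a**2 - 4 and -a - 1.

a + 1

By polynomial division,
  -4a**4 + 8a**2 - 4 = (4a**3 - 4a**2 - 4a + 4)(-a - 1) + (0)
Last nonzero remainder: -a - 1. Dividing through by -1 gives the monic gcd a + 1.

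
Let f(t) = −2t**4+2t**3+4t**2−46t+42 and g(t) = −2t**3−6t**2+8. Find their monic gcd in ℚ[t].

t−1

By polynomial division,
  −2t**4+2t**3+4t**2−46t+42 = (t−4)(−2t**3−6t**2+8) + (−20t**2−54t+74)
  −2t**3−6t**2+8 = ((1/10)t+3/100)(−20t**2−54t+74) + (−(289/50)t+289/50)
  −20t**2−54t+74 = ((1000/289)t+3700/289)(−(289/50)t+289/50) + (0)
Last nonzero remainder: −(289/50)t+289/50. Dividing through by −289/50 gives the monic gcd t−1.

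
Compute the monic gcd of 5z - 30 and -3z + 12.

1

Apply the Euclidean algorithm:
  5z - 30 = (-5/3)(-3z + 12) + (-10)
  -3z + 12 = ((3/10)z - 6/5)(-10) + (0)
The last nonzero remainder is the constant -10, so the polynomials are coprime and gcd = 1.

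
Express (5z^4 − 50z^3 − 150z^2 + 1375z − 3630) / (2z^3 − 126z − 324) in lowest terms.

(5z^3 − 80z^2 + 330z − 605)/(2z^2 − 12z − 54)

Apply the Euclidean algorithm:
  5z^4 − 50z^3 − 150z^2 + 1375z − 3630 = ((5/2)z − 25)(2z^3 − 126z − 324) + (165z^2 − 965z − 11730)
  2z^3 − 126z − 324 = ((2/165)z + 386/5445)(165z^2 − 965z − 11730) + ((92120/1089)z + 184240/363)
  165z^2 − 965z − 11730 = ((35937/18424)z − 425799/18424)((92120/1089)z + 184240/363) + (0)
Last nonzero remainder: (92120/1089)z + 184240/363. Dividing through by 92120/1089 gives the monic gcd z + 6.
Cancel z + 6 from numerator and denominator to get the reduced form.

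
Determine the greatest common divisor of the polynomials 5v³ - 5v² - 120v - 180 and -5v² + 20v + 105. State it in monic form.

v + 3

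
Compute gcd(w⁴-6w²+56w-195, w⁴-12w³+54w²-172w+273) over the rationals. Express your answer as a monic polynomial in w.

Euclidean algorithm in ℚ[w]:
  w⁴-6w²+56w-195 = (w⁴-12w³+54w²-172w+273) + (12w³-60w²+228w-468)
  w⁴-12w³+54w²-172w+273 = ((1/12)w-7/12)(12w³-60w²+228w-468) + (0)
Last nonzero remainder: 12w³-60w²+228w-468. Dividing through by 12 gives the monic gcd w³-5w²+19w-39.

w³-5w²+19w-39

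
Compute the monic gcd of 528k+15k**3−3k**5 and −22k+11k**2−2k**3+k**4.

By polynomial division,
  −3k**5+15k**3+528k = (−3k−6)(k**4−2k**3+11k**2−22k) + (36k**3+396k)
  k**4−2k**3+11k**2−22k = ((1/36)k−1/18)(36k**3+396k) + (0)
Last nonzero remainder: 36k**3+396k. Dividing through by 36 gives the monic gcd k**3+11k.

11k+k**3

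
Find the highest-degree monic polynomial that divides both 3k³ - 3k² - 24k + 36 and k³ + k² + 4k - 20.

Apply the Euclidean algorithm:
  3k³ - 3k² - 24k + 36 = (3)(k³ + k² + 4k - 20) + (-6k² - 36k + 96)
  k³ + k² + 4k - 20 = (-(1/6)k + 5/6)(-6k² - 36k + 96) + (50k - 100)
  -6k² - 36k + 96 = (-(3/25)k - 24/25)(50k - 100) + (0)
Last nonzero remainder: 50k - 100. Dividing through by 50 gives the monic gcd k - 2.

k - 2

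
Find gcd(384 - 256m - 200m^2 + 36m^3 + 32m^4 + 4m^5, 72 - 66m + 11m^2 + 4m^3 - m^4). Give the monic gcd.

-8 + 2m + m^2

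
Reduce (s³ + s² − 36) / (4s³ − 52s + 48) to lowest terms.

Euclidean algorithm in ℚ[s]:
  s³ + s² − 36 = (1/4)(4s³ − 52s + 48) + (s² + 13s − 48)
  4s³ − 52s + 48 = (4s − 52)(s² + 13s − 48) + (816s − 2448)
  s² + 13s − 48 = ((1/816)s + 1/51)(816s − 2448) + (0)
Last nonzero remainder: 816s − 2448. Dividing through by 816 gives the monic gcd s − 3.
Cancel s − 3 from numerator and denominator to get the reduced form.

(s² + 4s + 12)/(4s² + 12s − 16)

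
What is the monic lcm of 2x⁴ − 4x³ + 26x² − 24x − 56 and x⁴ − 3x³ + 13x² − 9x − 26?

Euclidean algorithm in ℚ[x]:
  2x⁴ − 4x³ + 26x² − 24x − 56 = (2)(x⁴ − 3x³ + 13x² − 9x − 26) + (2x³ − 6x − 4)
  x⁴ − 3x³ + 13x² − 9x − 26 = ((1/2)x − 3/2)(2x³ − 6x − 4) + (16x² − 16x − 32)
  2x³ − 6x − 4 = ((1/8)x + 1/8)(16x² − 16x − 32) + (0)
Last nonzero remainder: 16x² − 16x − 32. Dividing through by 16 gives the monic gcd x² − x − 2.
Then lcm(f, g) = f·g / gcd(f, g); expanding and making the result monic gives the answer.

x⁶ − 4x⁵ + 30x⁴ − 64x³ + 165x² − 100x − 364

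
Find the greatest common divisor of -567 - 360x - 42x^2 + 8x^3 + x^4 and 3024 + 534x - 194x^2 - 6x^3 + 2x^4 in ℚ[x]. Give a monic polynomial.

-189 - 57x + 5x^2 + x^3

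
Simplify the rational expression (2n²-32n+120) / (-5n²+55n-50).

Repeated division with remainder:
  2n²-32n+120 = (-2/5)(-5n²+55n-50) + (-10n+100)
  -5n²+55n-50 = ((1/2)n-1/2)(-10n+100) + (0)
Last nonzero remainder: -10n+100. Dividing through by -10 gives the monic gcd n-10.
Cancel n-10 from numerator and denominator to get the reduced form.

(-2n+12)/(5n-5)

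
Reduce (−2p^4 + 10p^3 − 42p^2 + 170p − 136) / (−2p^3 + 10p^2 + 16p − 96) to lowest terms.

Euclidean algorithm in ℚ[p]:
  −2p^4 + 10p^3 − 42p^2 + 170p − 136 = (p)(−2p^3 + 10p^2 + 16p − 96) + (−58p^2 + 266p − 136)
  −2p^3 + 10p^2 + 16p − 96 = ((1/29)p − 12/841)(−58p^2 + 266p − 136) + ((20592/841)p − 82368/841)
  −58p^2 + 266p − 136 = (−(24389/10296)p + 14297/10296)((20592/841)p − 82368/841) + (0)
Last nonzero remainder: (20592/841)p − 82368/841. Dividing through by 20592/841 gives the monic gcd p − 4.
Cancel p − 4 from numerator and denominator to get the reduced form.

(p^3 − p^2 + 17p − 17)/(p^2 − p − 12)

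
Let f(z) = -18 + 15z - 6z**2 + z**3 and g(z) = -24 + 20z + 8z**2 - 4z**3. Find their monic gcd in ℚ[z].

By polynomial division,
  z**3 - 6z**2 + 15z - 18 = (-1/4)(-4z**3 + 8z**2 + 20z - 24) + (-4z**2 + 20z - 24)
  -4z**3 + 8z**2 + 20z - 24 = (z + 3)(-4z**2 + 20z - 24) + (-16z + 48)
  -4z**2 + 20z - 24 = ((1/4)z - 1/2)(-16z + 48) + (0)
Last nonzero remainder: -16z + 48. Dividing through by -16 gives the monic gcd z - 3.

-3 + z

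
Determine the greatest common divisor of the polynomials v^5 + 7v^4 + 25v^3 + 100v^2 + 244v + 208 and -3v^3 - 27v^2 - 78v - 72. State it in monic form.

v^2 + 6v + 8

By polynomial division,
  v^5 + 7v^4 + 25v^3 + 100v^2 + 244v + 208 = (-(1/3)v^2 + (2/3)v - 17/3)(-3v^3 - 27v^2 - 78v - 72) + (-25v^2 - 150v - 200)
  -3v^3 - 27v^2 - 78v - 72 = ((3/25)v + 9/25)(-25v^2 - 150v - 200) + (0)
Last nonzero remainder: -25v^2 - 150v - 200. Dividing through by -25 gives the monic gcd v^2 + 6v + 8.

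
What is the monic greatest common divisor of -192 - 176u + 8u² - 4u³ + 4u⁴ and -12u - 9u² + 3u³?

Repeated division with remainder:
  4u⁴ - 4u³ + 8u² - 176u - 192 = ((4/3)u + 8/3)(3u³ - 9u² - 12u) + (48u² - 144u - 192)
  3u³ - 9u² - 12u = ((1/16)u)(48u² - 144u - 192) + (0)
Last nonzero remainder: 48u² - 144u - 192. Dividing through by 48 gives the monic gcd u² - 3u - 4.

-4 - 3u + u²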